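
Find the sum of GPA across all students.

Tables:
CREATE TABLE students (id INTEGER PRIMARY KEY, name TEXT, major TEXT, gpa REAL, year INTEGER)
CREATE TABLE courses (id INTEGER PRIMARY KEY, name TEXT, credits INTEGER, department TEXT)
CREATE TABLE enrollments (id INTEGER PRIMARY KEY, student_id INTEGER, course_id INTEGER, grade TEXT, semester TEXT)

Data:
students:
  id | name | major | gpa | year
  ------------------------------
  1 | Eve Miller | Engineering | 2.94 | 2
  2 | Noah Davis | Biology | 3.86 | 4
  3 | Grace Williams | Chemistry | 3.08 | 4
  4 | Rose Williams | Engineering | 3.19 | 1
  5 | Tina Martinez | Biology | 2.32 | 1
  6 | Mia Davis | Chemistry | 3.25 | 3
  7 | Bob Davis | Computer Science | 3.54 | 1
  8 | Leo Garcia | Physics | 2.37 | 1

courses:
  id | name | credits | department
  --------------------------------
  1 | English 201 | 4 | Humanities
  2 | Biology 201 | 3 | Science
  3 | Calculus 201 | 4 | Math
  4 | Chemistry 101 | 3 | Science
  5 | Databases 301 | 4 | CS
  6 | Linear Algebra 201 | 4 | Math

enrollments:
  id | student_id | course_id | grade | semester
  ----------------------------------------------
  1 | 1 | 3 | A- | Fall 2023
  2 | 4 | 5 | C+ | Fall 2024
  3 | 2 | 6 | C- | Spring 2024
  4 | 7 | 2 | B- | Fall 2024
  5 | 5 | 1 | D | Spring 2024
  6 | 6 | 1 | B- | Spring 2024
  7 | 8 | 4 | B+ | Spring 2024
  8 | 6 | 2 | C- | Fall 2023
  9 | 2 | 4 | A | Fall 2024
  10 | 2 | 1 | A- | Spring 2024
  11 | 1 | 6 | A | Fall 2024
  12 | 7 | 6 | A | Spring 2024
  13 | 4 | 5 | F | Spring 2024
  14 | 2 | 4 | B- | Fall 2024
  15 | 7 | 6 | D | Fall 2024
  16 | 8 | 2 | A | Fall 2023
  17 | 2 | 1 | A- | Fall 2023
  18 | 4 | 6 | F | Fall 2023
SELECT SUM(gpa) FROM students

Execution result:
24.55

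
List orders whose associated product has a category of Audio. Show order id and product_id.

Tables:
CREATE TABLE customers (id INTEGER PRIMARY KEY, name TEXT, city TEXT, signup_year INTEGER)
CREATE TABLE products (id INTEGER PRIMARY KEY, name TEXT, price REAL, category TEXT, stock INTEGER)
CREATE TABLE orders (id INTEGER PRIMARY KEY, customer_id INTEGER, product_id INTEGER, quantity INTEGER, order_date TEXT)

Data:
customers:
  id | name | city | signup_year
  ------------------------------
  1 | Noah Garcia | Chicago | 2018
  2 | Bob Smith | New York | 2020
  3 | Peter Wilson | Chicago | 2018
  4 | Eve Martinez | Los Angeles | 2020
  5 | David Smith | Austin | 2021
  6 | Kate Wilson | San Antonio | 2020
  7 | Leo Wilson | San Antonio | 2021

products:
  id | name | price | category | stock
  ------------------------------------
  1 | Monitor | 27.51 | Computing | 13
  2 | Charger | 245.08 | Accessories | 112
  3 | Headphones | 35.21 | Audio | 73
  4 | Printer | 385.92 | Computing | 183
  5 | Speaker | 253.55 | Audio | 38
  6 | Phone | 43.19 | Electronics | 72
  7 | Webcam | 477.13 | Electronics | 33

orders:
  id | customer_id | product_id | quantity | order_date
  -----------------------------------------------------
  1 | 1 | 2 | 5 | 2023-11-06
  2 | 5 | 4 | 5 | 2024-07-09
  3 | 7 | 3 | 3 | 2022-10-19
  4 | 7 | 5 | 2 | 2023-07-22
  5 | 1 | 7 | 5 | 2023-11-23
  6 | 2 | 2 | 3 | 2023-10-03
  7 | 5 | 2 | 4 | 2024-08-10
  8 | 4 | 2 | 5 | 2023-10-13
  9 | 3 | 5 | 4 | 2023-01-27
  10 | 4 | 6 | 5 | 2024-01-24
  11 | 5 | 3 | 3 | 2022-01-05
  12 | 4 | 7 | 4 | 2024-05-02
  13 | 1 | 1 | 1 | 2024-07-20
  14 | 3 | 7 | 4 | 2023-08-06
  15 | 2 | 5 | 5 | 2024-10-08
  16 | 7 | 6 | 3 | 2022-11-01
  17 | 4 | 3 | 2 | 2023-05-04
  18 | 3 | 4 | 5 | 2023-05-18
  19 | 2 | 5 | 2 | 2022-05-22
SELECT id, product_id FROM orders WHERE product_id IN (SELECT id FROM products WHERE category = 'Audio')

Execution result:
id | product_id
3 | 3
4 | 5
9 | 5
11 | 3
15 | 5
17 | 3
19 | 5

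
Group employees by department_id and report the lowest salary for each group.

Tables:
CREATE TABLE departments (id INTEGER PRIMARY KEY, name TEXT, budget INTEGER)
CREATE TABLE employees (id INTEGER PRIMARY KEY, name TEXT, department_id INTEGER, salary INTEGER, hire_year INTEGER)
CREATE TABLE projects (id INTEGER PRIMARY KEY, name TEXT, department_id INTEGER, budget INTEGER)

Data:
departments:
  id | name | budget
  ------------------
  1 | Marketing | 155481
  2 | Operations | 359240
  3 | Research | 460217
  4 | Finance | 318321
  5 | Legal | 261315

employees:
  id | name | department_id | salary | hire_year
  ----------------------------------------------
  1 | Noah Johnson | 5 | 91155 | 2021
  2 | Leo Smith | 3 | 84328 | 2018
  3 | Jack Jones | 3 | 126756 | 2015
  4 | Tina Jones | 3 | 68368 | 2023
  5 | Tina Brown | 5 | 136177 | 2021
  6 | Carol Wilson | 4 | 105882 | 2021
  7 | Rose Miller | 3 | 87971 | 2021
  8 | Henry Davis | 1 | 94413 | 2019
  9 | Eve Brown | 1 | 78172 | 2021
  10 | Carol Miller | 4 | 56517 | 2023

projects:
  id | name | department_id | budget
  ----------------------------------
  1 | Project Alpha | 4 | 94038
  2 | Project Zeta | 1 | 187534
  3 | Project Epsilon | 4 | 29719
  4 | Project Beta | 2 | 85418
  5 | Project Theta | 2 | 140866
SELECT department_id, MIN(salary) AS min_salary FROM employees GROUP BY department_id

Execution result:
department_id | min_salary
1 | 78172
3 | 68368
4 | 56517
5 | 91155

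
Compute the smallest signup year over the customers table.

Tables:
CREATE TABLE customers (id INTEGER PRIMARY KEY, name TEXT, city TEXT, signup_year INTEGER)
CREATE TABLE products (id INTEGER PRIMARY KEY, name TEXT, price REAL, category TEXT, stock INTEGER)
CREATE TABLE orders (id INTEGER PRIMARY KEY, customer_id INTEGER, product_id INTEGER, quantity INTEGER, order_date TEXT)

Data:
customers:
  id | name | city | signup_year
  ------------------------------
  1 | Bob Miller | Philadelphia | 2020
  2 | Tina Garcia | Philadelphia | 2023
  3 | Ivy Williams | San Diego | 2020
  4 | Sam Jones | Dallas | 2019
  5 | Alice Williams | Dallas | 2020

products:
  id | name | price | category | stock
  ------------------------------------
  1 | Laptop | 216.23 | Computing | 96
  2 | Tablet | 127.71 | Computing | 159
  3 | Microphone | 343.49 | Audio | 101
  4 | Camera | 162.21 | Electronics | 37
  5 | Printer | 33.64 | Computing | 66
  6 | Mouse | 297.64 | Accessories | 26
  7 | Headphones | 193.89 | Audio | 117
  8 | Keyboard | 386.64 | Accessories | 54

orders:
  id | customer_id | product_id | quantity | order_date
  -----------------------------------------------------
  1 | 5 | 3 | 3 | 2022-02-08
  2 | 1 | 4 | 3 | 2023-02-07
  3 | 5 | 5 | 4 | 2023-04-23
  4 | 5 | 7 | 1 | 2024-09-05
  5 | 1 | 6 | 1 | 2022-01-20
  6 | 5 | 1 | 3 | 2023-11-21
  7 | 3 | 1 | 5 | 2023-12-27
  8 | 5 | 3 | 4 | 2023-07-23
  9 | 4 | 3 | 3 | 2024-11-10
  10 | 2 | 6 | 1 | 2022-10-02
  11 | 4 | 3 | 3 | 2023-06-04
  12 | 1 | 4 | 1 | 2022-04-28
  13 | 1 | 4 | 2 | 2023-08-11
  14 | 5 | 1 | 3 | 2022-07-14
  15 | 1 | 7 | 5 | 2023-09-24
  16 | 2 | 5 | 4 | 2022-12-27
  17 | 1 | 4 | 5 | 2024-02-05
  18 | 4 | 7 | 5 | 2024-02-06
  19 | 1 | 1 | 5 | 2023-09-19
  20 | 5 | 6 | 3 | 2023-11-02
SELECT MIN(signup_year) FROM customers

Execution result:
2019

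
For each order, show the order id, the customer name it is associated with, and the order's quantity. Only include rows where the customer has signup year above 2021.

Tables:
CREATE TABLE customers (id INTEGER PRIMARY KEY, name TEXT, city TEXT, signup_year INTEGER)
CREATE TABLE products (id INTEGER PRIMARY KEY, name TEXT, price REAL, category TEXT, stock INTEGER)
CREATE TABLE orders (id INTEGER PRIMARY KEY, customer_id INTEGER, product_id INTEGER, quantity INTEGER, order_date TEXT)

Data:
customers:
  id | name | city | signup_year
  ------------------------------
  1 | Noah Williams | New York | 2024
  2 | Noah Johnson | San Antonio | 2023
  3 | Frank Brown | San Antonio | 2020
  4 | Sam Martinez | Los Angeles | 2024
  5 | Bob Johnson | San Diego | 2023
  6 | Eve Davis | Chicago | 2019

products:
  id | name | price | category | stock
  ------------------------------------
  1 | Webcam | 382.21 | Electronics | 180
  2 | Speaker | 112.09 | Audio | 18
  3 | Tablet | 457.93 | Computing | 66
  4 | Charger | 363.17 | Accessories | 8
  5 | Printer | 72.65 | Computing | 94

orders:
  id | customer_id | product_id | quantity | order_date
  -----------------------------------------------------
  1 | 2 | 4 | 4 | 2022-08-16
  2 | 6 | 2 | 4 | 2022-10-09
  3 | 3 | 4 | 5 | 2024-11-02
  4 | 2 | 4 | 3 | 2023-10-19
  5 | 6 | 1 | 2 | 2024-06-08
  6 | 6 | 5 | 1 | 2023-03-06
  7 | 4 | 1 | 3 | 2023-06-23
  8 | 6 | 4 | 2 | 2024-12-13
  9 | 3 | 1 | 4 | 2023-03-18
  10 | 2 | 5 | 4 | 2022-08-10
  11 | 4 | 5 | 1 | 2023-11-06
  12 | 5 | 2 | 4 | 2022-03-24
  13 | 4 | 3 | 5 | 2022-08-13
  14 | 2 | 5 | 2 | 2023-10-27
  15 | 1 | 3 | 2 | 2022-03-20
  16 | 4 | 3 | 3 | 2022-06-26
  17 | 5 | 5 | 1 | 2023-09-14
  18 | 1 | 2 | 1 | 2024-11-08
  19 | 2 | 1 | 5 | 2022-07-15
SELECT c.id, p.name AS customer, c.quantity FROM orders c JOIN customers p ON c.customer_id = p.id WHERE p.signup_year > 2021

Execution result:
id | customer | quantity
1 | Noah Johnson | 4
4 | Noah Johnson | 3
7 | Sam Martinez | 3
10 | Noah Johnson | 4
11 | Sam Martinez | 1
12 | Bob Johnson | 4
13 | Sam Martinez | 5
14 | Noah Johnson | 2
15 | Noah Williams | 2
16 | Sam Martinez | 3
17 | Bob Johnson | 1
18 | Noah Williams | 1
19 | Noah Johnson | 5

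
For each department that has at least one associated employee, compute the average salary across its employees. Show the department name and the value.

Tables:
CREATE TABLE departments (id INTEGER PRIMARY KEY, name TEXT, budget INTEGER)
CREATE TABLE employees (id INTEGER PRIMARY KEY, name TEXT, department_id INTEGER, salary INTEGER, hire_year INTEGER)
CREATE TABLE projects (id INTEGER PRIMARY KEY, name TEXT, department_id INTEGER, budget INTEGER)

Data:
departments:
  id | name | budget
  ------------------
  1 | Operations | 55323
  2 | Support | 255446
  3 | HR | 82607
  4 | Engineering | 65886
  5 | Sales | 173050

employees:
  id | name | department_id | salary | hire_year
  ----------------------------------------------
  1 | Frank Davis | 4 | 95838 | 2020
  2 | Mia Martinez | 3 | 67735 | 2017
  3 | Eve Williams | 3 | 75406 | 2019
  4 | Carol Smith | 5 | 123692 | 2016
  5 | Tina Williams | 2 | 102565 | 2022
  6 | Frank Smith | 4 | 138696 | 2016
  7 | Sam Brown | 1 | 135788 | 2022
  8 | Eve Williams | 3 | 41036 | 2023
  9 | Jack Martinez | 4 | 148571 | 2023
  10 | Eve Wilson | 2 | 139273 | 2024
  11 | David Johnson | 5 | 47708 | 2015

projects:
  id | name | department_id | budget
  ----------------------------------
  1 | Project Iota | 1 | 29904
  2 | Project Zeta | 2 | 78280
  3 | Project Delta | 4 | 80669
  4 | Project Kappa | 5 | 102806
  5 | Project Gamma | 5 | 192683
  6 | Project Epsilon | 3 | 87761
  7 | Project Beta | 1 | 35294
SELECT p.name, AVG(c.salary) AS avg_salary FROM employees c JOIN departments p ON c.department_id = p.id GROUP BY p.id, p.name

Execution result:
name | avg_salary
Operations | 135788.00
Support | 120919.00
HR | 61392.33
Engineering | 127701.67
Sales | 85700.00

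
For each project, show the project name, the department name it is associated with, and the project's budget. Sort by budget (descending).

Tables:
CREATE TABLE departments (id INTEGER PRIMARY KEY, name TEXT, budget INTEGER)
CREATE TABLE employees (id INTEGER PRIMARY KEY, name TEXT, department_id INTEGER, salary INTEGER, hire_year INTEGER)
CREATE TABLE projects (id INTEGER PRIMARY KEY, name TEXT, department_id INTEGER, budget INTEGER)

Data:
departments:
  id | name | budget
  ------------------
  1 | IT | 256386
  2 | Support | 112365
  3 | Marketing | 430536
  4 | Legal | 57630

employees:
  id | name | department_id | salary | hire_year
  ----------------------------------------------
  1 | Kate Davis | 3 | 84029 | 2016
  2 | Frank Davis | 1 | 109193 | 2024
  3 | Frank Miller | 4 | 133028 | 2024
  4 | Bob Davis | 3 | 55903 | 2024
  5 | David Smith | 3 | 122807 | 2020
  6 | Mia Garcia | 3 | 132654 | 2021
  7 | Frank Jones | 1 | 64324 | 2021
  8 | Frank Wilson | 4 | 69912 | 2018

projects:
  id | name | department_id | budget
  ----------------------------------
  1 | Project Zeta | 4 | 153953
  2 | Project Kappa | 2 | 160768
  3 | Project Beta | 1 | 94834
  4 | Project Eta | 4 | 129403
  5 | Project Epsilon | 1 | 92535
SELECT c.name, p.name AS department, c.budget FROM projects c JOIN departments p ON c.department_id = p.id ORDER BY c.budget DESC

Execution result:
name | department | budget
Project Kappa | Support | 160768
Project Zeta | Legal | 153953
Project Eta | Legal | 129403
Project Beta | IT | 94834
Project Epsilon | IT | 92535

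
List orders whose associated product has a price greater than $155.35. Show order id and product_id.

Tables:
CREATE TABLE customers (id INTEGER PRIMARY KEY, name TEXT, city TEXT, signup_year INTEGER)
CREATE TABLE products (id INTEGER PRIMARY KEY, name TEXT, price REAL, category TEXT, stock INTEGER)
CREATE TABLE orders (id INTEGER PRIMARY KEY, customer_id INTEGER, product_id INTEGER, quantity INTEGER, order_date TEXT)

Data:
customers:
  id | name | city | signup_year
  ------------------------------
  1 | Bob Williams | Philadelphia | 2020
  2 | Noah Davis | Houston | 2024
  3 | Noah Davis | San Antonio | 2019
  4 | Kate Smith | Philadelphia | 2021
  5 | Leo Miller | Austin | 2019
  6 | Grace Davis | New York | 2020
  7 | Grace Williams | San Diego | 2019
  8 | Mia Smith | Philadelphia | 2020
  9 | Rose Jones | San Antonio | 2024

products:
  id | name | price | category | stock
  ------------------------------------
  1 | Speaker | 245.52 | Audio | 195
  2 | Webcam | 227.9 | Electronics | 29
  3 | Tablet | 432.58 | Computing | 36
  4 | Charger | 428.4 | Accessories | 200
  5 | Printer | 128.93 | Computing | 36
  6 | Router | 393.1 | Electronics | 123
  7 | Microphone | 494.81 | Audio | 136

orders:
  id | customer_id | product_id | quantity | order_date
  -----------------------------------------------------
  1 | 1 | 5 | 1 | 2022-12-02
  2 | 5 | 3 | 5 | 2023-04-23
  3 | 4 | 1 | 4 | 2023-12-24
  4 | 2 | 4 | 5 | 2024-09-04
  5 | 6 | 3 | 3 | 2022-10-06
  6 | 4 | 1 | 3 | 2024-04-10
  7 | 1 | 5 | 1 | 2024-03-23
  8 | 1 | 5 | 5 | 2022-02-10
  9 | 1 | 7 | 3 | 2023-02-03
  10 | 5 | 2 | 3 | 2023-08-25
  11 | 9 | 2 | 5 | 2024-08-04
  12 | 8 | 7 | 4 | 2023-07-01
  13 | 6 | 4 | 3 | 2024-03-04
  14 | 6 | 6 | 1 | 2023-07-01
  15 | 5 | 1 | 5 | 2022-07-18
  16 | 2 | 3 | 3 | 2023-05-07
SELECT id, product_id FROM orders WHERE product_id IN (SELECT id FROM products WHERE price > 155.35)

Execution result:
id | product_id
2 | 3
3 | 1
4 | 4
5 | 3
6 | 1
9 | 7
10 | 2
11 | 2
12 | 7
13 | 4
14 | 6
15 | 1
16 | 3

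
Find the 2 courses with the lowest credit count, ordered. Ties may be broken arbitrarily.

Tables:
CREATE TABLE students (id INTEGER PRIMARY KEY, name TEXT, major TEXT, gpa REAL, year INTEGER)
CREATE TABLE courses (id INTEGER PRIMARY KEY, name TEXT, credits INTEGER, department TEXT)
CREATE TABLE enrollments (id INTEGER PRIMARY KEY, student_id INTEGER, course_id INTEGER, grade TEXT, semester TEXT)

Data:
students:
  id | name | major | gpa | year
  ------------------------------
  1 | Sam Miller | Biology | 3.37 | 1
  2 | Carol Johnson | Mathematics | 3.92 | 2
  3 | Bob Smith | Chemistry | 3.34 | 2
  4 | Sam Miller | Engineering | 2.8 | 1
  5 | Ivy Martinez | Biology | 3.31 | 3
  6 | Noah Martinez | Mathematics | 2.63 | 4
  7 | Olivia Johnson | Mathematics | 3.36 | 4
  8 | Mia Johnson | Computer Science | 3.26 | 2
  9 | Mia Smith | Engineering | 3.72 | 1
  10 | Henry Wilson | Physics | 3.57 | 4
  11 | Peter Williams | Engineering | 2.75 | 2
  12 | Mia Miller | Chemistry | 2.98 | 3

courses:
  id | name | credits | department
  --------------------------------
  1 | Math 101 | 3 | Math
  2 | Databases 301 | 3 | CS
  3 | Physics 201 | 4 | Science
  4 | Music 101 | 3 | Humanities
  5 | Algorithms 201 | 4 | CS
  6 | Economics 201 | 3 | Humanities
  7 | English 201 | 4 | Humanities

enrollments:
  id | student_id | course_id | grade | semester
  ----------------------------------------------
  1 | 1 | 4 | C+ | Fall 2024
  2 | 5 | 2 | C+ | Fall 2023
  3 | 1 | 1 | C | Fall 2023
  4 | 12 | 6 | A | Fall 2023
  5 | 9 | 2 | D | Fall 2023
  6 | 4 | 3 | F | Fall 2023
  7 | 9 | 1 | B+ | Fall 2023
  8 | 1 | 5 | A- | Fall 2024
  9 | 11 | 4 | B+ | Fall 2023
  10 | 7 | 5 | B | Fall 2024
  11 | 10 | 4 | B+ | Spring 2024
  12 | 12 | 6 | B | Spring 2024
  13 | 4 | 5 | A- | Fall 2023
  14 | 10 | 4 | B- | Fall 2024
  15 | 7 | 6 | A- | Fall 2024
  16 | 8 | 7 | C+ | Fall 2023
SELECT name, credits FROM courses ORDER BY credits ASC LIMIT 2

Execution result:
name | credits
Math 101 | 3
Databases 301 | 3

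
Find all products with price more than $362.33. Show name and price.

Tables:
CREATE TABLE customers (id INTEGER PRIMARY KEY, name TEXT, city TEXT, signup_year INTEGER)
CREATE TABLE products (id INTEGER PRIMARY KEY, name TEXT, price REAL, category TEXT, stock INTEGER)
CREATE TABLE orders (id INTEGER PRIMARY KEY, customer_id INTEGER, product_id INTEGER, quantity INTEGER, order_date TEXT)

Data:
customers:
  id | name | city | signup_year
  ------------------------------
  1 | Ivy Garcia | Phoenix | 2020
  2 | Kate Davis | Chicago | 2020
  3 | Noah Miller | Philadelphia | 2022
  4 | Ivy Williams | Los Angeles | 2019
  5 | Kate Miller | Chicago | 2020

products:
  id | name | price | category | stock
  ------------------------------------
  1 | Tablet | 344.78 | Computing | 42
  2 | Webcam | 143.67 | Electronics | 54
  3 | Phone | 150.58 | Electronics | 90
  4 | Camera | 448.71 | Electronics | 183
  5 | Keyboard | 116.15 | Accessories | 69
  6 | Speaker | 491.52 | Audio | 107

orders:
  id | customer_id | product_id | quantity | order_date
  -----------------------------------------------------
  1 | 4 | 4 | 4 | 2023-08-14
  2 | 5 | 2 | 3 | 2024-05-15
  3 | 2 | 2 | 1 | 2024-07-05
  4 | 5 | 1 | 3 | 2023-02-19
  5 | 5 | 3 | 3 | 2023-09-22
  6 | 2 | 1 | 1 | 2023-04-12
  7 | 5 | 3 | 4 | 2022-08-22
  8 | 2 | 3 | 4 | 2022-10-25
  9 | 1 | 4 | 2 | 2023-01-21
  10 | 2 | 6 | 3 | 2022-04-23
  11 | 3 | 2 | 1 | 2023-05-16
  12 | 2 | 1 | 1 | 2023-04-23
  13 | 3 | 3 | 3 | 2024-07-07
SELECT name, price FROM products WHERE price > 362.33

Execution result:
name | price
Camera | 448.71
Speaker | 491.52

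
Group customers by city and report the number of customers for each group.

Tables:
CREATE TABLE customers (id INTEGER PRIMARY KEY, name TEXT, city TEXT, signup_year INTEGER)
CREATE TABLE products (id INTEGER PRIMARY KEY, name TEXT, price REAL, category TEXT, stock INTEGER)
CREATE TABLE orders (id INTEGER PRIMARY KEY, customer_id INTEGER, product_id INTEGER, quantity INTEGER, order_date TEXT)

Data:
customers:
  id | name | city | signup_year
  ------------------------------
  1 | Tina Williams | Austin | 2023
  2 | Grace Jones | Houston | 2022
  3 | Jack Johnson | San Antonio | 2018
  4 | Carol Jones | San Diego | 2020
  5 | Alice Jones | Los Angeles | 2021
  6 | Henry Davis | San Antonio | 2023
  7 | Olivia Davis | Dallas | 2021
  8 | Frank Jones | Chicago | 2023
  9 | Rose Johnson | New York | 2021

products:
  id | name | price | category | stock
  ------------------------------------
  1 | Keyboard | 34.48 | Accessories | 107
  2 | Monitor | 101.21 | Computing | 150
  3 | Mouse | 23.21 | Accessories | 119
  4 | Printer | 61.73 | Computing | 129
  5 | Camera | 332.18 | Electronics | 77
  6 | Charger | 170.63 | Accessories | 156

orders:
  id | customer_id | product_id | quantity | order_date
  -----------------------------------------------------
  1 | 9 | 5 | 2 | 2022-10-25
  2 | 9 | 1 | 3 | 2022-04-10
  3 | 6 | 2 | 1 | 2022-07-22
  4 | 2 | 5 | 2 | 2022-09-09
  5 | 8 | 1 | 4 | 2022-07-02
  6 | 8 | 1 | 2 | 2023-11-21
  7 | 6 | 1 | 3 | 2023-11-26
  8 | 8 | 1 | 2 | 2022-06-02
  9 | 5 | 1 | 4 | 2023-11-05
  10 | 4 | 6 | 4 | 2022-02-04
SELECT city, COUNT(*) AS n FROM customers GROUP BY city

Execution result:
city | n
Austin | 1
Chicago | 1
Dallas | 1
Houston | 1
Los Angeles | 1
New York | 1
San Antonio | 2
San Diego | 1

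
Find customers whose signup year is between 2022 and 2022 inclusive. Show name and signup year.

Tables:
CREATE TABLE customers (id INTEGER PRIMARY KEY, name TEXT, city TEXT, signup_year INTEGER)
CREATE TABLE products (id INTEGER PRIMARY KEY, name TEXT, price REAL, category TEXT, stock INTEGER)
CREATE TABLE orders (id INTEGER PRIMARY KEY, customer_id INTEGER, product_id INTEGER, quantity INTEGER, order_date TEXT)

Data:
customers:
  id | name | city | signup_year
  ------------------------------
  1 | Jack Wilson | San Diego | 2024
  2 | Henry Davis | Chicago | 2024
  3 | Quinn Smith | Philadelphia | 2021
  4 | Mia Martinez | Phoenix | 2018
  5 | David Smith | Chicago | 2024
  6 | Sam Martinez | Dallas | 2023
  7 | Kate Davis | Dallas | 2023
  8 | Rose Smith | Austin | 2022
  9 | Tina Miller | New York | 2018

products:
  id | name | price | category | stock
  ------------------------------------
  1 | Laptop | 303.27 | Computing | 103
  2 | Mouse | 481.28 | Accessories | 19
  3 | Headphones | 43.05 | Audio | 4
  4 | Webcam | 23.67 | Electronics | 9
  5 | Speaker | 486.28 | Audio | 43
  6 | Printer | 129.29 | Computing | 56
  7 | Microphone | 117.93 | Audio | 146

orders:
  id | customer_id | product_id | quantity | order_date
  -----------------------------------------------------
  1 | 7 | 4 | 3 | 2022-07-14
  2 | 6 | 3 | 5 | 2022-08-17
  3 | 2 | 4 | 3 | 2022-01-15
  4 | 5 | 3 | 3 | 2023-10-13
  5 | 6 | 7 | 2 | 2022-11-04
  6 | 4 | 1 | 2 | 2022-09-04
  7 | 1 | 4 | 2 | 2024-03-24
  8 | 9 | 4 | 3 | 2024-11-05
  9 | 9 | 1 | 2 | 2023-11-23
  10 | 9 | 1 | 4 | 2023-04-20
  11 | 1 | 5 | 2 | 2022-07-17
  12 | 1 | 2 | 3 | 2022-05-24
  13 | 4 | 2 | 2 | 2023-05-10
SELECT name, signup_year FROM customers WHERE signup_year BETWEEN 2022 AND 2022

Execution result:
name | signup_year
Rose Smith | 2022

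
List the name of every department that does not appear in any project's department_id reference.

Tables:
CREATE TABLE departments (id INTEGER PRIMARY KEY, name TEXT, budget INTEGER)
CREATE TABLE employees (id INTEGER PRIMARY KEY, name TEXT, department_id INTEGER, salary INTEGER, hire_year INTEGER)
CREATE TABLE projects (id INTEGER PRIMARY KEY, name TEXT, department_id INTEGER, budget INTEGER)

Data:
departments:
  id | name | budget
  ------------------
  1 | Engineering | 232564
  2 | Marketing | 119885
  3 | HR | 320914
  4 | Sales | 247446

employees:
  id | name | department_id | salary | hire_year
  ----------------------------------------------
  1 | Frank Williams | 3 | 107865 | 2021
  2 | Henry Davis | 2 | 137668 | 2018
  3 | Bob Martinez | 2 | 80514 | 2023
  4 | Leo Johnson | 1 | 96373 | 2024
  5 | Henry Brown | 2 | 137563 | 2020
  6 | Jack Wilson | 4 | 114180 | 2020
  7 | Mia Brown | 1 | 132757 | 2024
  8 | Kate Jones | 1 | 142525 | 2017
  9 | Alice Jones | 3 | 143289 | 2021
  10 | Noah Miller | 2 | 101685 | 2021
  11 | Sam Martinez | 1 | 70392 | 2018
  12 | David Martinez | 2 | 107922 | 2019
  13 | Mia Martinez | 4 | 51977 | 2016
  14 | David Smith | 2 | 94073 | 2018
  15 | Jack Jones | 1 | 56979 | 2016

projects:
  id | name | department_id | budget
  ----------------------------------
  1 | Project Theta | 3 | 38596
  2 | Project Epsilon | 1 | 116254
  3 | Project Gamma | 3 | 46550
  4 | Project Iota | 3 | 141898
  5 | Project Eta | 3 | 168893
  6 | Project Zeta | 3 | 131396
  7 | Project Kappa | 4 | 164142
SELECT p.name FROM departments p LEFT JOIN projects c ON c.department_id = p.id WHERE c.id IS NULL

Execution result:
Marketing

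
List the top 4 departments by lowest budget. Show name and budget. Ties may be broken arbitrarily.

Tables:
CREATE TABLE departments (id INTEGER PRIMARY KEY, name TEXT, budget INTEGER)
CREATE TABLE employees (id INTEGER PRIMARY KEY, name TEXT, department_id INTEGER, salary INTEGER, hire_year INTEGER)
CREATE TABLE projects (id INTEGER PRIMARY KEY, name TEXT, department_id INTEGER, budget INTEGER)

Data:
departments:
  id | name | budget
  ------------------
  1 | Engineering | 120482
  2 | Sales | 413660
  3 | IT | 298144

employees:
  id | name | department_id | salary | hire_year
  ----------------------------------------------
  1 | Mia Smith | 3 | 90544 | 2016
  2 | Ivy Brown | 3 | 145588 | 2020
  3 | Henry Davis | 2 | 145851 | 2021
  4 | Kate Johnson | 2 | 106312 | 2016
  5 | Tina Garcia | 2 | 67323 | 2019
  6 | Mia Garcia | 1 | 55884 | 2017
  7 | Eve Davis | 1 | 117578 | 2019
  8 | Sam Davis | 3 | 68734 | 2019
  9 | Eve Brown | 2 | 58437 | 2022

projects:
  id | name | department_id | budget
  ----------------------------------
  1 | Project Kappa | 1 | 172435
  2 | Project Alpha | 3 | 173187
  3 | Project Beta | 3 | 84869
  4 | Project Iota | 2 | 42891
SELECT name, budget FROM departments ORDER BY budget ASC LIMIT 4

Execution result:
name | budget
Engineering | 120482
IT | 298144
Sales | 413660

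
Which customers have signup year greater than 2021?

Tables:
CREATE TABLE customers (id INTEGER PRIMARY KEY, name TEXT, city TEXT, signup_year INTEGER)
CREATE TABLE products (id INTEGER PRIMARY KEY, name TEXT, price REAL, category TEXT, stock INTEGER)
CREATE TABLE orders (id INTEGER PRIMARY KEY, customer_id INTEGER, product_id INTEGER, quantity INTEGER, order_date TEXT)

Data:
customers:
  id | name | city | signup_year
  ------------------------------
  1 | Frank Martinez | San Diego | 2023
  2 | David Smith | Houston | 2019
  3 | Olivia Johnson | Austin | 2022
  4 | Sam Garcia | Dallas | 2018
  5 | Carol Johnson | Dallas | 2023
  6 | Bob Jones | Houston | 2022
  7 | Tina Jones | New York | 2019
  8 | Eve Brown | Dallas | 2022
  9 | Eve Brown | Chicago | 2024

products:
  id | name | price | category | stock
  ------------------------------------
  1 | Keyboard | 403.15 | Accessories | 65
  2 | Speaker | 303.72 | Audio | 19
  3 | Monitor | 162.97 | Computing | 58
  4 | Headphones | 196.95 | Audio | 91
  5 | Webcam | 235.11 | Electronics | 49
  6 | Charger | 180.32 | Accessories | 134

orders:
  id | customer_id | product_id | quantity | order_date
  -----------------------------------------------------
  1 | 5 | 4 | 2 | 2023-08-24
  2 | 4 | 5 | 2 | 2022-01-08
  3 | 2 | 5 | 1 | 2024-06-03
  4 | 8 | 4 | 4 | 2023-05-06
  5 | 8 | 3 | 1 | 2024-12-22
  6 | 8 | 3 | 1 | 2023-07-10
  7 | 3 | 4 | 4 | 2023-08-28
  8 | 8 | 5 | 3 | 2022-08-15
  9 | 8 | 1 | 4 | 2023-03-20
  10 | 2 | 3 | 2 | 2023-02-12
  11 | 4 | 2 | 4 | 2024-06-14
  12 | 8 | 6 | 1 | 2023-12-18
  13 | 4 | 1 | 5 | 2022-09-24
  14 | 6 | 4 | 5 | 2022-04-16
SELECT name, signup_year FROM customers WHERE signup_year > 2021

Execution result:
name | signup_year
Frank Martinez | 2023
Olivia Johnson | 2022
Carol Johnson | 2023
Bob Jones | 2022
Eve Brown | 2022
Eve Brown | 2024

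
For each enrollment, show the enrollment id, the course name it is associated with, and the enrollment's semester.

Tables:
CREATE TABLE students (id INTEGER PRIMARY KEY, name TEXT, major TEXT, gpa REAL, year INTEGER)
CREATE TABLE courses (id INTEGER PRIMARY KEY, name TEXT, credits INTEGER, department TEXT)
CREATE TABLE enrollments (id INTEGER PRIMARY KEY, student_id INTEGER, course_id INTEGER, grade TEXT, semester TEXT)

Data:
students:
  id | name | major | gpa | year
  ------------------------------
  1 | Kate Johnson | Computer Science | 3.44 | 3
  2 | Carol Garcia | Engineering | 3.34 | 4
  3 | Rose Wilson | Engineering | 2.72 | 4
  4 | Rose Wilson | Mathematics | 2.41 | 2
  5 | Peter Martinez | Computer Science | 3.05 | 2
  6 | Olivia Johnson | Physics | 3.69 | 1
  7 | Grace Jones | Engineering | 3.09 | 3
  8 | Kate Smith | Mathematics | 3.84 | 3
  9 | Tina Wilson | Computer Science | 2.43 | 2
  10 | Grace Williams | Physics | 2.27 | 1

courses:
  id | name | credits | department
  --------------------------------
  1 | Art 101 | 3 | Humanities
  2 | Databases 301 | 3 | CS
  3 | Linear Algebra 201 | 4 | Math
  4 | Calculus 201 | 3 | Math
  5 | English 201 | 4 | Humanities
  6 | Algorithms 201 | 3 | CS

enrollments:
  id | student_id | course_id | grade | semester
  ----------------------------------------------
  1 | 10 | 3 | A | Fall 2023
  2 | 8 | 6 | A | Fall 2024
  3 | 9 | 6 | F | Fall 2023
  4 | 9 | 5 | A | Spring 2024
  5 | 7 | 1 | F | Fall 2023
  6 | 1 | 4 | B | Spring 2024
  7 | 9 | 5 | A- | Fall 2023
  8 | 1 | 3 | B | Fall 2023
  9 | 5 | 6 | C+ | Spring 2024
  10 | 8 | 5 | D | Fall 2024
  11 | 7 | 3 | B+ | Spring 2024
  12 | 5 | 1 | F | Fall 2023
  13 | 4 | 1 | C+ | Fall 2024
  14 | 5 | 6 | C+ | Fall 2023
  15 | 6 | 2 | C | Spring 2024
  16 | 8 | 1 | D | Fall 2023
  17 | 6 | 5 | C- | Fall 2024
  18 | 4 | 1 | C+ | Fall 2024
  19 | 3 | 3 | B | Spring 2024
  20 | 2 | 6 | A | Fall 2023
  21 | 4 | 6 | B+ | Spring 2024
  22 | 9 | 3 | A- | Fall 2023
SELECT c.id, p.name AS course, c.semester FROM enrollments c JOIN courses p ON c.course_id = p.id

Execution result:
id | course | semester
1 | Linear Algebra 201 | Fall 2023
2 | Algorithms 201 | Fall 2024
3 | Algorithms 201 | Fall 2023
4 | English 201 | Spring 2024
5 | Art 101 | Fall 2023
6 | Calculus 201 | Spring 2024
7 | English 201 | Fall 2023
8 | Linear Algebra 201 | Fall 2023
9 | Algorithms 201 | Spring 2024
10 | English 201 | Fall 2024
11 | Linear Algebra 201 | Spring 2024
12 | Art 101 | Fall 2023
13 | Art 101 | Fall 2024
14 | Algorithms 201 | Fall 2023
15 | Databases 301 | Spring 2024
16 | Art 101 | Fall 2023
17 | English 201 | Fall 2024
18 | Art 101 | Fall 2024
19 | Linear Algebra 201 | Spring 2024
20 | Algorithms 201 | Fall 2023
21 | Algorithms 201 | Spring 2024
22 | Linear Algebra 201 | Fall 2023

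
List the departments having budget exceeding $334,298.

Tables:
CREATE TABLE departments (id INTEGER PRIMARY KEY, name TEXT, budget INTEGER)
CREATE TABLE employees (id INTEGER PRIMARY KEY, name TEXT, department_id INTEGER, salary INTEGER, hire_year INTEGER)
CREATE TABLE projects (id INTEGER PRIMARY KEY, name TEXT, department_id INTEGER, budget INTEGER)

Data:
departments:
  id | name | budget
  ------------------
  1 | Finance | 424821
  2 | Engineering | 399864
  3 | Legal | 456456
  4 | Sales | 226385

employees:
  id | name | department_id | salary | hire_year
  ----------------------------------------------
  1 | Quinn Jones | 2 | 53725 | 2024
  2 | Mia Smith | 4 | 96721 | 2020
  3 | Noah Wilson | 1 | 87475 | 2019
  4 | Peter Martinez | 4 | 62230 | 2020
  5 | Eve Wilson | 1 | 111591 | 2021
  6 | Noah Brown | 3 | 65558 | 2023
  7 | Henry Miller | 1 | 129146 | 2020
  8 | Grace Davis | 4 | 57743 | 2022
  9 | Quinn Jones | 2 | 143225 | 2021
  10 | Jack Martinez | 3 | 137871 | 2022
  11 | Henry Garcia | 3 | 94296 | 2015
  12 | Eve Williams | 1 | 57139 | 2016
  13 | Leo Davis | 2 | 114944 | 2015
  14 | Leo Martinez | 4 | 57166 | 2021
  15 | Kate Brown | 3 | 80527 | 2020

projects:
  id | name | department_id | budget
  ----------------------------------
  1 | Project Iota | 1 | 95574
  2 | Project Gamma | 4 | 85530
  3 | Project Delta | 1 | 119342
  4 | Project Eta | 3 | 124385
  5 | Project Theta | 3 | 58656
SELECT name, budget FROM departments WHERE budget > 334298

Execution result:
name | budget
Finance | 424821
Engineering | 399864
Legal | 456456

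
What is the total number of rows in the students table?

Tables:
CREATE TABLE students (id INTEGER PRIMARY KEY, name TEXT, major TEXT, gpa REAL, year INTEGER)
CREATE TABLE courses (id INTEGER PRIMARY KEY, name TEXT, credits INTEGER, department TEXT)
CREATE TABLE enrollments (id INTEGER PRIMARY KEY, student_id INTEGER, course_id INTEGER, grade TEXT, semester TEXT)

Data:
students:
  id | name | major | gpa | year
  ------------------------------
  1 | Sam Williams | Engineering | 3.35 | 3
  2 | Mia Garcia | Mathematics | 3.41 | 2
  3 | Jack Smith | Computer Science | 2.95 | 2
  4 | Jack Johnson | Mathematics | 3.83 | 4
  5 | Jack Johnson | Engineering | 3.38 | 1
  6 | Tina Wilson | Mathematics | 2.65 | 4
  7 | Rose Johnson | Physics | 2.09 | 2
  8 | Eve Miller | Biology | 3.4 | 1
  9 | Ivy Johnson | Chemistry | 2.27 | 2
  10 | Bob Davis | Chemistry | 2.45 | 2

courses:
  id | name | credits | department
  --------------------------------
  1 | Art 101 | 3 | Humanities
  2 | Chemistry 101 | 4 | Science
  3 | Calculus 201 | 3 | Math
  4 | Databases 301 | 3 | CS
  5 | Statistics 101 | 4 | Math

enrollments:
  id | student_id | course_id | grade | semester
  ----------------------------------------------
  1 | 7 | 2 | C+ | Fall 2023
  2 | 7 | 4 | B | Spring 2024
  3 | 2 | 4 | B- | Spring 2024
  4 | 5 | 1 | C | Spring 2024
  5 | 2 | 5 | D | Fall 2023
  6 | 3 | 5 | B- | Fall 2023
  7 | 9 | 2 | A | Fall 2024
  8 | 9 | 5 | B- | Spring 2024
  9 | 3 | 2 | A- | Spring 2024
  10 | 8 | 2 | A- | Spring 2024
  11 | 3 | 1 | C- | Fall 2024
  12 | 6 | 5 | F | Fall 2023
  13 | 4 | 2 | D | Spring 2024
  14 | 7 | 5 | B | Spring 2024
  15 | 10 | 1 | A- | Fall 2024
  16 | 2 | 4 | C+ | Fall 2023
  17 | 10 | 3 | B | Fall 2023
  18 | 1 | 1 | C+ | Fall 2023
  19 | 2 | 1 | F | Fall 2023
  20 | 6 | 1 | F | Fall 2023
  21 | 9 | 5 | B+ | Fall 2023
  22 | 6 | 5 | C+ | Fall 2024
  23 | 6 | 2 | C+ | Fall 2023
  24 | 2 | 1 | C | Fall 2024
SELECT COUNT(*) FROM students

Execution result:
10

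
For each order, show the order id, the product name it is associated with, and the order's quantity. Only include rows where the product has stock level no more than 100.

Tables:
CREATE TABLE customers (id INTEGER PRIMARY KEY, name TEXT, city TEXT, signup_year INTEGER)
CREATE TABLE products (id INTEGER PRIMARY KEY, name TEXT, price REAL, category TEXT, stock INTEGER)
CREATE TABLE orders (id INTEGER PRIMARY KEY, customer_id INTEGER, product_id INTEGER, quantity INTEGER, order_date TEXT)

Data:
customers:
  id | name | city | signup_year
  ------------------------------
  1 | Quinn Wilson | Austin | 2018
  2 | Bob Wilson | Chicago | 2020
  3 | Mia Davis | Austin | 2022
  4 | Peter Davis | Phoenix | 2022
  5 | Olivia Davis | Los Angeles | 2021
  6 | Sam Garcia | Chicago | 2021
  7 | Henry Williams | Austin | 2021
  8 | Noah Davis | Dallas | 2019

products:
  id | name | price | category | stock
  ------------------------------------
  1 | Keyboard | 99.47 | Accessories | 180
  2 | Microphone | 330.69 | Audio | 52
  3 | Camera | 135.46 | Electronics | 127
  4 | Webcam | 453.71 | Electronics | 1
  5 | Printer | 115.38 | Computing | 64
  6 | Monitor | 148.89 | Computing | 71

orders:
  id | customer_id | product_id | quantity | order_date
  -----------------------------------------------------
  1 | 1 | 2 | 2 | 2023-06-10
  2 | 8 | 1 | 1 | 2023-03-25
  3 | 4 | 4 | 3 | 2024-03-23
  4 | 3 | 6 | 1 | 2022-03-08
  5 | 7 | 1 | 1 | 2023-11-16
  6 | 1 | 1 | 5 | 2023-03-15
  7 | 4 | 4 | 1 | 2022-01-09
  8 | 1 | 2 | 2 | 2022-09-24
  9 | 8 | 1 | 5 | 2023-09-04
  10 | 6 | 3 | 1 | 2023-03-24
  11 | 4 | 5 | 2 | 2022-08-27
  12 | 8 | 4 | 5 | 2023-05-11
SELECT c.id, p.name AS product, c.quantity FROM orders c JOIN products p ON c.product_id = p.id WHERE p.stock <= 100

Execution result:
id | product | quantity
1 | Microphone | 2
3 | Webcam | 3
4 | Monitor | 1
7 | Webcam | 1
8 | Microphone | 2
11 | Printer | 2
12 | Webcam | 5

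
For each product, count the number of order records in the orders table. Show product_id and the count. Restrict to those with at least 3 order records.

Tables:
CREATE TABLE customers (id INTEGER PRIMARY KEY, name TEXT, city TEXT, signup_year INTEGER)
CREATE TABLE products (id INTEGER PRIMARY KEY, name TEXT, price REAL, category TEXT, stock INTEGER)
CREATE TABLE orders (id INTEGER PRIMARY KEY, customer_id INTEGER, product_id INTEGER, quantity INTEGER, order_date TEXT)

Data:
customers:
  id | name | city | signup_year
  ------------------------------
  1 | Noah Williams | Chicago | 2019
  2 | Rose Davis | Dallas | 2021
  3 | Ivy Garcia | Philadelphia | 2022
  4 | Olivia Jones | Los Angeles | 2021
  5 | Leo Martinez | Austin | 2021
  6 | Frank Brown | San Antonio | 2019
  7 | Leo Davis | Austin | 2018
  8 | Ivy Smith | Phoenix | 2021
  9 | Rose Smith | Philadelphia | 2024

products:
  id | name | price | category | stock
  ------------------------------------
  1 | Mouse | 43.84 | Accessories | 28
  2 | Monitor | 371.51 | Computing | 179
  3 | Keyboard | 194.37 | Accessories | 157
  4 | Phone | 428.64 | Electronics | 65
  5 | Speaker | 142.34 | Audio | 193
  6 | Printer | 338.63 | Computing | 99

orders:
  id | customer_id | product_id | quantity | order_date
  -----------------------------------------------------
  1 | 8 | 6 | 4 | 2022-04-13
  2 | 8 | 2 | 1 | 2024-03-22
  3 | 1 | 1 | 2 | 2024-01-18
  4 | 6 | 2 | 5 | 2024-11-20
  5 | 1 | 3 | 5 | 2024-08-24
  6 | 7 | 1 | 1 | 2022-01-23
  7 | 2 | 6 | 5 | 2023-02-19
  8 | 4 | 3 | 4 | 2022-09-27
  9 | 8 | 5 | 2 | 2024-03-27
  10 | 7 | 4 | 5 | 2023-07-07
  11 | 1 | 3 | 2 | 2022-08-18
SELECT product_id, COUNT(*) AS order_count FROM orders GROUP BY product_id HAVING COUNT(*) >= 3

Execution result:
product_id | order_count
3 | 3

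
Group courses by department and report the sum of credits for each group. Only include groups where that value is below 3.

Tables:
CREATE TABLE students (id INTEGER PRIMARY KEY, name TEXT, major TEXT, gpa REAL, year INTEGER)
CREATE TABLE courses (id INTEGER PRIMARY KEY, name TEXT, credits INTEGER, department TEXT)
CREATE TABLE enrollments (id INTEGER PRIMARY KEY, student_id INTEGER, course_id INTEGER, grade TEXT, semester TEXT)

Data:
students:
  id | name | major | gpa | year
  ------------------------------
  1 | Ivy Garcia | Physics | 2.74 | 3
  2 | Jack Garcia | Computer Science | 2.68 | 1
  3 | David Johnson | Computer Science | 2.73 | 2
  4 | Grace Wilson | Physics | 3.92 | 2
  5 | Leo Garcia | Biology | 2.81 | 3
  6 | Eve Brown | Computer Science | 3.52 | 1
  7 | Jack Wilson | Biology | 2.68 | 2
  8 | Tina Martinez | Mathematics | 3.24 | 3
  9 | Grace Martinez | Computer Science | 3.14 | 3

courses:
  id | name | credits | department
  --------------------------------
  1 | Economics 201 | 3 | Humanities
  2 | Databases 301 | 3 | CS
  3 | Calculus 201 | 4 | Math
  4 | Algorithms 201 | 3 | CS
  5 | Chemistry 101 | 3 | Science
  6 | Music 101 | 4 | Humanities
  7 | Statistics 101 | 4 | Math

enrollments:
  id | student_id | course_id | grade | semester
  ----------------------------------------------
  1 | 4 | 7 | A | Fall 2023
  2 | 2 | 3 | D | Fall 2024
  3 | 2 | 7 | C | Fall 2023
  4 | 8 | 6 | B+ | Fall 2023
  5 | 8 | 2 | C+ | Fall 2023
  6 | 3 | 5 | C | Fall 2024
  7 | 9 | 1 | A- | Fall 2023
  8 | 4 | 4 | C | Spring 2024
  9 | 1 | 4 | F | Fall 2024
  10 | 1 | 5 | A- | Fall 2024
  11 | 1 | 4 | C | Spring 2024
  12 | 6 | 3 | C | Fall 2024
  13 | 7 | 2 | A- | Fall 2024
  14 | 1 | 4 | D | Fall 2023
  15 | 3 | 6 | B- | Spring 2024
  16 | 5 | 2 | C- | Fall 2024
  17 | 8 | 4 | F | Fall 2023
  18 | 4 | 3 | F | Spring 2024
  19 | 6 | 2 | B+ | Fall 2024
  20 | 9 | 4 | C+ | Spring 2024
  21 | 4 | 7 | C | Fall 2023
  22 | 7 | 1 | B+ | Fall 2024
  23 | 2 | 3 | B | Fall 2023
SELECT department, SUM(credits) AS sum_credits FROM courses GROUP BY department HAVING SUM(credits) < 3

Execution result:
(no rows)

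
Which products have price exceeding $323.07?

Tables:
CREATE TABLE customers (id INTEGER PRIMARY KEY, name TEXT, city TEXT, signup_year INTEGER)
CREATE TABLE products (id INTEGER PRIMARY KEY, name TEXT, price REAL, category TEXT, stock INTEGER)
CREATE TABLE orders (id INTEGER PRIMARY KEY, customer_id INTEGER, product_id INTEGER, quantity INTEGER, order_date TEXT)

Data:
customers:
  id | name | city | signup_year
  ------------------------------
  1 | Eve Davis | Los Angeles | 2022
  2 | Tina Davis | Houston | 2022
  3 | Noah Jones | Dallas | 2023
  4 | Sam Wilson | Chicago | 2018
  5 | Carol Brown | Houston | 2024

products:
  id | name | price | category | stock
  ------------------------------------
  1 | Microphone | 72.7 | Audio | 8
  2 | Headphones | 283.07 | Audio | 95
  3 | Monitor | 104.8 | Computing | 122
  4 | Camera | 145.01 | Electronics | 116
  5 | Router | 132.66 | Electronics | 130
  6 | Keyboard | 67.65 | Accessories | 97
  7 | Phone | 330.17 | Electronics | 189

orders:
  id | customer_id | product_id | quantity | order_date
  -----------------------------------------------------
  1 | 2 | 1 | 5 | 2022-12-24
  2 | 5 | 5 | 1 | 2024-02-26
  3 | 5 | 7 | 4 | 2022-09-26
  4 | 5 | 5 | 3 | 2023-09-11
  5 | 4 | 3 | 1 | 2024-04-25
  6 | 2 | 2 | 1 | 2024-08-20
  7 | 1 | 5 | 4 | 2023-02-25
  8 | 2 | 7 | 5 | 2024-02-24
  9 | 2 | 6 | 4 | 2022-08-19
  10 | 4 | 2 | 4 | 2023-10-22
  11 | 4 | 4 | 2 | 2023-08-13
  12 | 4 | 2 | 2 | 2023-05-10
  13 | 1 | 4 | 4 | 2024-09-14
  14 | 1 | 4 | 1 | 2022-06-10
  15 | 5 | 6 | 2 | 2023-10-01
SELECT name, price FROM products WHERE price > 323.07

Execution result:
name | price
Phone | 330.17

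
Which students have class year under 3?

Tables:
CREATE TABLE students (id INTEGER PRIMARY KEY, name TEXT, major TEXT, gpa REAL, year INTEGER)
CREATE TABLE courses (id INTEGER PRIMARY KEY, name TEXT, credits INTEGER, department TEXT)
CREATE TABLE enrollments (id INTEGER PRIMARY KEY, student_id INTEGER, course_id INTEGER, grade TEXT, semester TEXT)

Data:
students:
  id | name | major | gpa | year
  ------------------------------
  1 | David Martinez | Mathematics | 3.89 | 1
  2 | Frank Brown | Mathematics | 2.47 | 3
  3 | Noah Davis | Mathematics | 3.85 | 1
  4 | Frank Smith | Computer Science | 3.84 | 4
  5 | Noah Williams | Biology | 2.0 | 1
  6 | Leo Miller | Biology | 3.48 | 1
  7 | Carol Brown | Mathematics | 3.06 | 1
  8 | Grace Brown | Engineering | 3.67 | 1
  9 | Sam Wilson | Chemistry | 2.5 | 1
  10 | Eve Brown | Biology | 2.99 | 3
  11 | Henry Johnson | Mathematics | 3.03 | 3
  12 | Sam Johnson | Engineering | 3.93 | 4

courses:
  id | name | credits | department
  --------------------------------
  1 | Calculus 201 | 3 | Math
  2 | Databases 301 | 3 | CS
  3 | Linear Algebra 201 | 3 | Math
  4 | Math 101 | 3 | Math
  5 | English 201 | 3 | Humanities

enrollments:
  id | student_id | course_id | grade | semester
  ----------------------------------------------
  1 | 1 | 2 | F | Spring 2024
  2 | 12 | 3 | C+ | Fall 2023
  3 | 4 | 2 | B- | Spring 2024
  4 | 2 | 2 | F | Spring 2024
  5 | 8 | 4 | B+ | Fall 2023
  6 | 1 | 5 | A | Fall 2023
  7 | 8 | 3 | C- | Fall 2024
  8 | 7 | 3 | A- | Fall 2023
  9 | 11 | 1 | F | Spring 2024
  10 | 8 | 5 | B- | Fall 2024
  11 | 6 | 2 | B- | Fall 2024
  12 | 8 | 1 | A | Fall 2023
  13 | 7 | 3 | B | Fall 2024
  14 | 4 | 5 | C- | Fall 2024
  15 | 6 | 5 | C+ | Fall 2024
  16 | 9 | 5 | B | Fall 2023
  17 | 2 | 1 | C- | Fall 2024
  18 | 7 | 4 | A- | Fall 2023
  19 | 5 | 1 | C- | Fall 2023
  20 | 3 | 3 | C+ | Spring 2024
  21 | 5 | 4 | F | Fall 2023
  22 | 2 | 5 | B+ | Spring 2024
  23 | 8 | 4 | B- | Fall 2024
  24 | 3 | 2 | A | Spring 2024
SELECT name, year FROM students WHERE year < 3

Execution result:
name | year
David Martinez | 1
Noah Davis | 1
Noah Williams | 1
Leo Miller | 1
Carol Brown | 1
Grace Brown | 1
Sam Wilson | 1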